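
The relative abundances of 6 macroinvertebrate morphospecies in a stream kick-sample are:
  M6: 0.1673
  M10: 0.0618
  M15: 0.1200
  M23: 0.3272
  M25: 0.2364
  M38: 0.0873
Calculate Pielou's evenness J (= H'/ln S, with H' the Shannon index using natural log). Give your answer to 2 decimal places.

0.92

H' = −Σ pᵢ ln pᵢ = −((-0.2991) + (-0.1720) + (-0.2544) + (-0.3655) + (-0.3409) + (-0.2129)) = 1.6450 (working shown to 4 dp, full precision carried).
With S = 6 species, ln S = 1.7918, so J = 1.6450/1.7918 = 0.9181, i.e. 0.92 to 2 decimal places.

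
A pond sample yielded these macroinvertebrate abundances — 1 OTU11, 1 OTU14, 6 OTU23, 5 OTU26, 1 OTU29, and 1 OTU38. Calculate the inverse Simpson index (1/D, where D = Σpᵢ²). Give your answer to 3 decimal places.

3.462

Total N = 1+1+6+5+1+1 = 15, so the proportions are 0.0666667, 0.0666667, 0.4, 0.3333333, 0.0666667, 0.0666667 (working shown to 7 dp, full precision carried).
D = 0.0666667² + 0.0666667² + 0.4² + 0.3333333² + 0.0666667² + 0.0666667² = 0.0044444 + 0.0044444 + 0.1600000 + 0.1111111 + 0.0044444 + 0.0044444 = 0.2888889.
So 1/D = 3.46154, i.e. 3.462 to 3 decimal places.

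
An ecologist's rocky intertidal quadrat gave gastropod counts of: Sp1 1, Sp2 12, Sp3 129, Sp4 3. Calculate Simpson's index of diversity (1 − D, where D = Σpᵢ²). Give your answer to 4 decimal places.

0.2012

Total N = 1+12+129+3 = 145, so the proportions are 0.006897, 0.082759, 0.889655, 0.02069 (working shown to 6 dp, full precision carried).
D = 0.006897² + 0.082759² + 0.889655² + 0.02069² = 0.000048 + 0.006849 + 0.791486 + 0.000428 = 0.798811.
So 1 − D = 0.201189, i.e. 0.2012 to 4 decimal places.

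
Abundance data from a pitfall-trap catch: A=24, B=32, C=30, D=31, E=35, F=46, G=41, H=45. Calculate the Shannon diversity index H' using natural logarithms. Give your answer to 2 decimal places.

Total N = 24+32+30+31+35+46+41+45 = 284, so the proportions are 0.0845, 0.1127, 0.1056, 0.1092, 0.1232, 0.162, 0.1444, 0.1585 (working shown to 4 dp, full precision carried).
Each pᵢ ln pᵢ term: 0.0845×(-2.4709)=-0.2088, 0.1127×(-2.1832)=-0.2460, 0.1056×(-2.2478)=-0.2374, 0.1092×(-2.2150)=-0.2418, 0.1232×(-2.0936)=-0.2580, 0.162×(-1.8203)=-0.2948, 0.1444×(-1.9354)=-0.2794, 0.1585×(-1.8423)=-0.2919.
Sum = -2.0582, so H' = 2.06.

2.06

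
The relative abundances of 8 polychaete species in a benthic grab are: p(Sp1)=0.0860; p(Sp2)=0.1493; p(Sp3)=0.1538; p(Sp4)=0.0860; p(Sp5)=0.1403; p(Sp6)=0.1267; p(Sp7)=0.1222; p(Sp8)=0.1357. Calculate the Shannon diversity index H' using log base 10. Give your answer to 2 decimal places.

0.89

Each pᵢ log₁₀ pᵢ term (working shown to 4 dp, full precision carried): 0.086×(-1.0655)=-0.0916, 0.1493×(-0.8259)=-0.1233, 0.1538×(-0.8130)=-0.1250, 0.086×(-1.0655)=-0.0916, 0.1403×(-0.8529)=-0.1197, 0.1267×(-0.8972)=-0.1137, 0.1222×(-0.9129)=-0.1116, 0.1357×(-0.8674)=-0.1177.
Sum = -0.8942, so H' = 0.89.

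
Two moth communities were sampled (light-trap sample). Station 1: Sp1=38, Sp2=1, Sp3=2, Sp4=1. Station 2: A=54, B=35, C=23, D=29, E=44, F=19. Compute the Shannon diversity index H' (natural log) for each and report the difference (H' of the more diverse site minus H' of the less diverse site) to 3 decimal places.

1.316

Station 1: N=42, proportions 0.9047619, 0.0238095, 0.047619, 0.0238095, giving H' = 0.4135132 (working shown to 7 dp, full precision carried).
Station 2: N=204, proportions 0.2647059, 0.1715686, 0.1127451, 0.1421569, 0.2156863, 0.0931373, giving H' = 1.7295957.
Difference = |0.4135132 − 1.7295957| = 1.3160825, i.e. 1.316 to 3 decimal places.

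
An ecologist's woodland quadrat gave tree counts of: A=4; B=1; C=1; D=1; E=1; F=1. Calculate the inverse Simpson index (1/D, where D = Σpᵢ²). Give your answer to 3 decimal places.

Total N = 4+1+1+1+1+1 = 9, so the proportions are 0.4444444, 0.1111111, 0.1111111, 0.1111111, 0.1111111, 0.1111111 (working shown to 7 dp, full precision carried).
D = 0.4444444² + 0.1111111² + 0.1111111² + 0.1111111² + 0.1111111² + 0.1111111² = 0.1975309 + 0.0123457 + 0.0123457 + 0.0123457 + 0.0123457 + 0.0123457 = 0.2592593.
So 1/D = 3.85714, i.e. 3.857 to 3 decimal places.

3.857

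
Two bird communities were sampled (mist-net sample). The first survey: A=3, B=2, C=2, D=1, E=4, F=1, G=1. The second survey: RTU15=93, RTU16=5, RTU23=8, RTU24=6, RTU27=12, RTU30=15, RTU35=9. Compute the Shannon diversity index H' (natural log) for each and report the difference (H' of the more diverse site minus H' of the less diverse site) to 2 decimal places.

0.51

The first survey: N=14, proportions 0.21429, 0.14286, 0.14286, 0.07143, 0.28571, 0.07143, 0.07143, giving H' = 1.80951 (working shown to 5 dp, full precision carried).
The second survey: N=148, proportions 0.62838, 0.03378, 0.05405, 0.04054, 0.08108, 0.10135, 0.06081, giving H' = 1.30005.
Difference = |1.80951 − 1.30005| = 0.50946, i.e. 0.51 to 2 decimal places.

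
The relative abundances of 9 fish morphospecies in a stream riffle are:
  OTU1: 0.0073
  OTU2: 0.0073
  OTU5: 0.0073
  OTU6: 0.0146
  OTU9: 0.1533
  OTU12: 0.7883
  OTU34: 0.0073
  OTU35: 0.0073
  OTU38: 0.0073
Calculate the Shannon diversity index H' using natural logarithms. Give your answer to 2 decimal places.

0.75

Each pᵢ ln pᵢ term (working shown to 4 dp, full precision carried): 0.0073×(-4.9199)=-0.0359, 0.0073×(-4.9199)=-0.0359, 0.0073×(-4.9199)=-0.0359, 0.0146×(-4.2267)=-0.0617, 0.1533×(-1.8754)=-0.2875, 0.7883×(-0.2379)=-0.1875, 0.0073×(-4.9199)=-0.0359, 0.0073×(-4.9199)=-0.0359, 0.0073×(-4.9199)=-0.0359.
Sum = -0.7522, so H' = 0.75.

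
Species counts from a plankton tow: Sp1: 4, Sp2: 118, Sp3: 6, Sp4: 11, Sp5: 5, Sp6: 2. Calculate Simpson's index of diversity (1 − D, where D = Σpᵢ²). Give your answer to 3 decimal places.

Total N = 4+118+6+11+5+2 = 146, so the proportions are 0.0274, 0.80822, 0.0411, 0.07534, 0.03425, 0.0137 (working shown to 5 dp, full precision carried).
D = 0.0274² + 0.80822² + 0.0411² + 0.07534² + 0.03425² + 0.0137² = 0.00075 + 0.65322 + 0.00169 + 0.00568 + 0.00117 + 0.00019 = 0.66269.
So 1 − D = 0.33731, i.e. 0.337 to 3 decimal places.

0.337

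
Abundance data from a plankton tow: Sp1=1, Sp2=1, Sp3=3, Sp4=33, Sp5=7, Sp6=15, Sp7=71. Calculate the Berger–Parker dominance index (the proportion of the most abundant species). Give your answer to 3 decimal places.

Total N = 1+1+3+33+7+15+71 = 131, so the proportions are 0.00763, 0.00763, 0.0229, 0.25191, 0.05344, 0.1145, 0.54198 (working shown to 5 dp, full precision carried).
The largest proportion is 0.54198, i.e. d = 0.542 to 3 decimal places.

0.542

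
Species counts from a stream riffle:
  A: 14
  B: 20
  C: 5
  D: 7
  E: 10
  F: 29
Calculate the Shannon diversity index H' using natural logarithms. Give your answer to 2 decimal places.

1.63

Total N = 14+20+5+7+10+29 = 85, so the proportions are 0.1647, 0.2353, 0.0588, 0.0824, 0.1176, 0.3412 (working shown to 4 dp, full precision carried).
Each pᵢ ln pᵢ term: 0.1647×(-1.8036)=-0.2971, 0.2353×(-1.4469)=-0.3405, 0.0588×(-2.8332)=-0.1667, 0.0824×(-2.4967)=-0.2056, 0.1176×(-2.1401)=-0.2518, 0.3412×(-1.0754)=-0.3669.
Sum = -1.6284, so H' = 1.63.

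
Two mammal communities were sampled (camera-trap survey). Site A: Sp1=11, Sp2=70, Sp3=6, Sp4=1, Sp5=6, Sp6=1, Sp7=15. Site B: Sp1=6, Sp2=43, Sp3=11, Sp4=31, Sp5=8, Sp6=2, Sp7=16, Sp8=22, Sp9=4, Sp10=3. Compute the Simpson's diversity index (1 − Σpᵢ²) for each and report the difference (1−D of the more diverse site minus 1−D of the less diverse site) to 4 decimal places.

Site A: N=110, proportions 0.1, 0.6363636, 0.0545455, 0.0090909, 0.0545455, 0.0090909, 0.1363636, giving 1−D = 0.5603306 (working shown to 7 dp, full precision carried).
Site B: N=146, proportions 0.0410959, 0.2945205, 0.0753425, 0.2123288, 0.0547945, 0.0136986, 0.109589, 0.1506849, 0.0273973, 0.0205479, giving 1−D = 0.8217302.
Difference = |0.5603306 − 0.8217302| = 0.2613996, i.e. 0.2614 to 4 decimal places.

0.2614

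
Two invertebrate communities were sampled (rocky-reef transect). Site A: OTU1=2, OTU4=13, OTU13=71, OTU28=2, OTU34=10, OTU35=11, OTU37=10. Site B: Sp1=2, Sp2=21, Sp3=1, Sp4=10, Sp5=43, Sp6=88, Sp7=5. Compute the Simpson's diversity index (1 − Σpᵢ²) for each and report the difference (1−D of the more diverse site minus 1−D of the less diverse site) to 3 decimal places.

0.039

Site A: N=119, proportions 0.016807, 0.109244, 0.596639, 0.016807, 0.084034, 0.092437, 0.084034, giving 1−D = 0.608855 (working shown to 6 dp, full precision carried).
Site B: N=170, proportions 0.011765, 0.123529, 0.005882, 0.058824, 0.252941, 0.517647, 0.029412, giving 1−D = 0.648304.
Difference = |0.608855 − 0.648304| = 0.039449, i.e. 0.039 to 3 decimal places.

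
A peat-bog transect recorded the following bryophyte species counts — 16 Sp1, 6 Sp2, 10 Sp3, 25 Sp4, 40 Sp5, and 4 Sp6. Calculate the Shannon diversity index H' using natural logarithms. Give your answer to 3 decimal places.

Total N = 16+6+10+25+40+4 = 101, so the proportions are 0.15842, 0.05941, 0.09901, 0.24752, 0.39604, 0.0396 (working shown to 5 dp, full precision carried).
Each pᵢ ln pᵢ term: 0.15842×(-1.84253)=-0.29189, 0.05941×(-2.82336)=-0.16772, 0.09901×(-2.31254)=-0.22896, 0.24752×(-1.39624)=-0.34561, 0.39604×(-0.92624)=-0.36683, 0.0396×(-3.22883)=-0.12787.
Sum = -1.52888, so H' = 1.529.

1.529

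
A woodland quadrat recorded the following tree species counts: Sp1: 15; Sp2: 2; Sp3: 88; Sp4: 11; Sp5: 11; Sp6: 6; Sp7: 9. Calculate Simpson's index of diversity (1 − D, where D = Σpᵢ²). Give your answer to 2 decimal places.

Total N = 15+2+88+11+11+6+9 = 142, so the proportions are 0.1056, 0.0141, 0.6197, 0.0775, 0.0775, 0.0423, 0.0634 (working shown to 4 dp, full precision carried).
D = 0.1056² + 0.0141² + 0.6197² + 0.0775² + 0.0775² + 0.0423² + 0.0634² = 0.0112 + 0.0002 + 0.3841 + 0.0060 + 0.0060 + 0.0018 + 0.0040 = 0.4132.
So 1 − D = 0.5868, i.e. 0.59 to 2 decimal places.

0.59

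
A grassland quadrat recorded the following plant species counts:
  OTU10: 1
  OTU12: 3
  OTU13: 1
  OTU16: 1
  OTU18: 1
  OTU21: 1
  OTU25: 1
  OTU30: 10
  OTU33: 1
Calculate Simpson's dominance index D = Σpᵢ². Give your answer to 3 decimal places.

Total N = 1+3+1+1+1+1+1+10+1 = 20, so the proportions are 0.05, 0.15, 0.05, 0.05, 0.05, 0.05, 0.05, 0.5, 0.05 (working shown to 5 dp, full precision carried).
D = 0.05² + 0.15² + 0.05² + 0.05² + 0.05² + 0.05² + 0.05² + 0.5² + 0.05² = 0.00250 + 0.02250 + 0.00250 + 0.00250 + 0.00250 + 0.00250 + 0.00250 + 0.25000 + 0.00250 = 0.29000.
To 3 decimal places, D = 0.290.

0.290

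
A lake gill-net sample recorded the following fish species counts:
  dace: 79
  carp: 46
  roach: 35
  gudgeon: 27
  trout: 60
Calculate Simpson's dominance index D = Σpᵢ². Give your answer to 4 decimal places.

Total N = 79+46+35+27+60 = 247, so the proportions are 0.319838, 0.186235, 0.1417, 0.109312, 0.242915 (working shown to 6 dp, full precision carried).
D = 0.319838² + 0.186235² + 0.1417² + 0.109312² + 0.242915² = 0.102296 + 0.034683 + 0.020079 + 0.011949 + 0.059008 = 0.228016.
To 4 decimal places, D = 0.2280.

0.2280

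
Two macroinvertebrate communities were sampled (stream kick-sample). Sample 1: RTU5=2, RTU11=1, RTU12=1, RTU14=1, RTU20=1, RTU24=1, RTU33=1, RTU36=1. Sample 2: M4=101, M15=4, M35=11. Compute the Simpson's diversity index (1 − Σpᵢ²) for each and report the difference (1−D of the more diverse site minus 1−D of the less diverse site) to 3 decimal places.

0.632

Sample 1: N=9, proportions 0.22222, 0.11111, 0.11111, 0.11111, 0.11111, 0.11111, 0.11111, 0.11111, giving 1−D = 0.86420 (working shown to 5 dp, full precision carried).
Sample 2: N=116, proportions 0.87069, 0.03448, 0.09483, giving 1−D = 0.23172.
Difference = |0.86420 − 0.23172| = 0.63248, i.e. 0.632 to 3 decimal places.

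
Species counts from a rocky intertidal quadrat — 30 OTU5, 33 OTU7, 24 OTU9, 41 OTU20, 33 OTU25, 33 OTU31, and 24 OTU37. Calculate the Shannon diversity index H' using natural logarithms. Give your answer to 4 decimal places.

Total N = 30+33+24+41+33+33+24 = 218, so the proportions are 0.137615, 0.151376, 0.110092, 0.188073, 0.151376, 0.151376, 0.110092 (working shown to 6 dp, full precision carried).
Each pᵢ ln pᵢ term: 0.137615×(-1.983298)=-0.272931, 0.151376×(-1.887988)=-0.285796, 0.110092×(-2.206441)=-0.242911, 0.188073×(-1.670923)=-0.314256, 0.151376×(-1.887988)=-0.285796, 0.151376×(-1.887988)=-0.285796, 0.110092×(-2.206441)=-0.242911.
Sum = -1.930398, so H' = 1.9304.

1.9304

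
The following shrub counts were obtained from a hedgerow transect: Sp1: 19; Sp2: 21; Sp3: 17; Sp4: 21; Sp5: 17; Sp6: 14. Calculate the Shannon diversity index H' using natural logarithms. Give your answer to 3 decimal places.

Total N = 19+21+17+21+17+14 = 109, so the proportions are 0.17431, 0.19266, 0.15596, 0.19266, 0.15596, 0.12844 (working shown to 5 dp, full precision carried).
Each pᵢ ln pᵢ term: 0.17431×(-1.74691)=-0.30451, 0.19266×(-1.64683)=-0.31728, 0.15596×(-1.85813)=-0.28980, 0.19266×(-1.64683)=-0.31728, 0.15596×(-1.85813)=-0.28980, 0.12844×(-2.05229)=-0.26360.
Sum = -1.78226, so H' = 1.782.

1.782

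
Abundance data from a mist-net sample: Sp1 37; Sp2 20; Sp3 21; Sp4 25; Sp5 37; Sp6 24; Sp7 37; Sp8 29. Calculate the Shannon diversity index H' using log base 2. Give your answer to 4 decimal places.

Total N = 37+20+21+25+37+24+37+29 = 230, so the proportions are 0.16087, 0.086957, 0.091304, 0.108696, 0.16087, 0.104348, 0.16087, 0.126087 (working shown to 6 dp, full precision carried).
Each pᵢ log₂ pᵢ term: 0.16087×(-2.636037)=-0.424058, 0.086957×(-3.523562)=-0.306397, 0.091304×(-3.453173)=-0.315290, 0.108696×(-3.201634)=-0.348004, 0.16087×(-2.636037)=-0.424058, 0.104348×(-3.260528)=-0.340229, 0.16087×(-2.636037)=-0.424058, 0.126087×(-2.987509)=-0.376686.
Sum = -2.958779, so H' = 2.9588.

2.9588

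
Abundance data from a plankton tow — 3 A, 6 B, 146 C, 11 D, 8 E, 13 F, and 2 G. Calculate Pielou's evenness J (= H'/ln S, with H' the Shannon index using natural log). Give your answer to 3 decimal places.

0.466

Total N = 3+6+146+11+8+13+2 = 189, so the proportions are 0.01587, 0.03175, 0.77249, 0.0582, 0.04233, 0.06878, 0.01058 (working shown to 5 dp, full precision carried).
H' = −Σ pᵢ ln pᵢ = −((-0.06576) + (-0.10952) + (-0.19941) + (-0.16552) + (-0.13385) + (-0.18412) + (-0.04813)) = 0.90632.
With S = 7 species, ln S = 1.94591, so J = 0.90632/1.94591 = 0.46576, i.e. 0.466 to 3 decimal places.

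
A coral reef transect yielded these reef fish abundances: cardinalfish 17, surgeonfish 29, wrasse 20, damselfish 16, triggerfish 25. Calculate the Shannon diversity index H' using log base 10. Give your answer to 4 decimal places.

0.6877

Total N = 17+29+20+16+25 = 107, so the proportions are 0.158879, 0.271028, 0.186916, 0.149533, 0.233645 (working shown to 6 dp, full precision carried).
Each pᵢ log₁₀ pᵢ term: 0.158879×(-0.798935)=-0.126934, 0.271028×(-0.566986)=-0.153669, 0.186916×(-0.728354)=-0.136141, 0.149533×(-0.825264)=-0.123404, 0.233645×(-0.631444)=-0.147534.
Sum = -0.687681, so H' = 0.6877.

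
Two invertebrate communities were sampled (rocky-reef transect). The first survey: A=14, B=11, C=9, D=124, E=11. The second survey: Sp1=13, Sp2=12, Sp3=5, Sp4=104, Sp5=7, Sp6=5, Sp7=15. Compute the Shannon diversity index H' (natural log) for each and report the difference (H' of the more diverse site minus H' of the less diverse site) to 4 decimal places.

0.3068

The first survey: N=169, proportions 0.08284, 0.065089, 0.053254, 0.733728, 0.065089, giving H' = 0.945340 (working shown to 6 dp, full precision carried).
The second survey: N=161, proportions 0.080745, 0.074534, 0.031056, 0.645963, 0.043478, 0.031056, 0.093168, giving H' = 1.252110.
Difference = |0.945340 − 1.252110| = 0.306770, i.e. 0.3068 to 4 decimal places.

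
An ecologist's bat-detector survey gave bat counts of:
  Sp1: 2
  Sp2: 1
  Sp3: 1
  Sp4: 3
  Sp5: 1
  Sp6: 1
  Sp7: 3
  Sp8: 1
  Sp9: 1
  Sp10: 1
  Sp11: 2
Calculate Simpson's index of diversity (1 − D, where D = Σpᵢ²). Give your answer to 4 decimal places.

0.8858

Total N = 2+1+1+3+1+1+3+1+1+1+2 = 17, so the proportions are 0.117647, 0.058824, 0.058824, 0.176471, 0.058824, 0.058824, 0.176471, 0.058824, 0.058824, 0.058824, 0.117647 (working shown to 6 dp, full precision carried).
D = 0.117647² + 0.058824² + 0.058824² + 0.176471² + 0.058824² + 0.058824² + 0.176471² + 0.058824² + 0.058824² + 0.058824² + 0.117647² = 0.013841 + 0.003460 + 0.003460 + 0.031142 + 0.003460 + 0.003460 + 0.031142 + 0.003460 + 0.003460 + 0.003460 + 0.013841 = 0.114187.
So 1 − D = 0.885813, i.e. 0.8858 to 4 decimal places.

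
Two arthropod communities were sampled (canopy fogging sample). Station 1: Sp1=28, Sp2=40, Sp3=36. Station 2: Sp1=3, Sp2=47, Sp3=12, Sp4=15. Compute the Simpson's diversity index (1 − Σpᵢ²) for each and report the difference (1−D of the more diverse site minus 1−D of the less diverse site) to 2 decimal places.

Station 1: N=104, proportions 0.2692, 0.3846, 0.3462, giving 1−D = 0.6598 (working shown to 4 dp, full precision carried).
Station 2: N=77, proportions 0.039, 0.6104, 0.1558, 0.1948, giving 1−D = 0.5637.
Difference = |0.6598 − 0.5637| = 0.0961, i.e. 0.10 to 2 decimal places.

0.10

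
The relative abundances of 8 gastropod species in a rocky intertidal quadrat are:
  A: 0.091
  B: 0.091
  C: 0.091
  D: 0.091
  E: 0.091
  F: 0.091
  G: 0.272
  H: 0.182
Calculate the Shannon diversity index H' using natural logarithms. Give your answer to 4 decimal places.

Each pᵢ ln pᵢ term (working shown to 6 dp, full precision carried): 0.091×(-2.396896)=-0.218118, 0.091×(-2.396896)=-0.218118, 0.091×(-2.396896)=-0.218118, 0.091×(-2.396896)=-0.218118, 0.091×(-2.396896)=-0.218118, 0.091×(-2.396896)=-0.218118, 0.272×(-1.301953)=-0.354131, 0.182×(-1.703749)=-0.310082.
Sum = -1.972919, so H' = 1.9729.

1.9729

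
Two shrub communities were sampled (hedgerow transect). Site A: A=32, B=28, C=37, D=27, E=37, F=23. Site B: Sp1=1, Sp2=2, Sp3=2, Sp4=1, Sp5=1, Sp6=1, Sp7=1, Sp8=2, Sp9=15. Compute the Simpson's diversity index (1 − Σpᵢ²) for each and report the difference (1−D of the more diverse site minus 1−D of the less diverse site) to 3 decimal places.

0.187

Site A: N=184, proportions 0.17391, 0.15217, 0.20109, 0.14674, 0.20109, 0.125, giving 1−D = 0.82857 (working shown to 5 dp, full precision carried).
Site B: N=26, proportions 0.03846, 0.07692, 0.07692, 0.03846, 0.03846, 0.03846, 0.03846, 0.07692, 0.57692, giving 1−D = 0.64201.
Difference = |0.82857 − 0.64201| = 0.18656, i.e. 0.187 to 3 decimal places.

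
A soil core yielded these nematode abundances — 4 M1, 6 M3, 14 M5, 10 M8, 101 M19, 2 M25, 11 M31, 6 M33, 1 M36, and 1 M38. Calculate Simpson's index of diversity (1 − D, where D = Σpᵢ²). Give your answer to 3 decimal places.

0.560

Total N = 4+6+14+10+101+2+11+6+1+1 = 156, so the proportions are 0.02564, 0.03846, 0.08974, 0.0641, 0.64744, 0.01282, 0.07051, 0.03846, 0.00641, 0.00641 (working shown to 5 dp, full precision carried).
D = 0.02564² + 0.03846² + 0.08974² + 0.0641² + 0.64744² + 0.01282² + 0.07051² + 0.03846² + 0.00641² + 0.00641² = 0.00066 + 0.00148 + 0.00805 + 0.00411 + 0.41917 + 0.00016 + 0.00497 + 0.00148 + 0.00004 + 0.00004 = 0.44017.
So 1 − D = 0.55983, i.e. 0.560 to 3 decimal places.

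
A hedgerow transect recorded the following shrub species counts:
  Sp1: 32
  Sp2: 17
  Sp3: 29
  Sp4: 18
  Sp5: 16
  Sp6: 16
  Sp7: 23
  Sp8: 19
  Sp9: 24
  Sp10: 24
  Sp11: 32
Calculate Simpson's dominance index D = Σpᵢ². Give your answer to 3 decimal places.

0.097

Total N = 32+17+29+18+16+16+23+19+24+24+32 = 250, so the proportions are 0.128, 0.068, 0.116, 0.072, 0.064, 0.064, 0.092, 0.076, 0.096, 0.096, 0.128 (working shown to 5 dp, full precision carried).
D = 0.128² + 0.068² + 0.116² + 0.072² + 0.064² + 0.064² + 0.092² + 0.076² + 0.096² + 0.096² + 0.128² = 0.01638 + 0.00462 + 0.01346 + 0.00518 + 0.00410 + 0.00410 + 0.00846 + 0.00578 + 0.00922 + 0.00922 + 0.01638 = 0.09690.
To 3 decimal places, D = 0.097.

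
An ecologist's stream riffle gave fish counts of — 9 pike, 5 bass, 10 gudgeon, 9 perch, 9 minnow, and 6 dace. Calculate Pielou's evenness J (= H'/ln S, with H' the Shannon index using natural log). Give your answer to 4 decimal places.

Total N = 9+5+10+9+9+6 = 48, so the proportions are 0.1875, 0.104167, 0.208333, 0.1875, 0.1875, 0.125 (working shown to 6 dp, full precision carried).
H' = −Σ pᵢ ln pᵢ = −((-0.313871) + (-0.235600) + (-0.326795) + (-0.313871) + (-0.313871) + (-0.259930)) = 1.763937.
With S = 6 species, ln S = 1.791759, so J = 1.763937/1.791759 = 0.984472, i.e. 0.9845 to 4 decimal places.

0.9845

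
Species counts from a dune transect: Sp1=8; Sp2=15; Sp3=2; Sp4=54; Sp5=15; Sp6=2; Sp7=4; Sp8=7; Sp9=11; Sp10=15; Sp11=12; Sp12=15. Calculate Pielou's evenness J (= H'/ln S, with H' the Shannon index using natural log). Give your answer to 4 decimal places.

0.8536

Total N = 8+15+2+54+15+2+4+7+11+15+12+15 = 160, so the proportions are 0.05, 0.09375, 0.0125, 0.3375, 0.09375, 0.0125, 0.025, 0.04375, 0.06875, 0.09375, 0.075, 0.09375 (working shown to 6 dp, full precision carried).
H' = −Σ pᵢ ln pᵢ = −((-0.149787) + (-0.221918) + (-0.054775) + (-0.366589) + (-0.221918) + (-0.054775) + (-0.092222) + (-0.136905) + (-0.184063) + (-0.221918) + (-0.194270) + (-0.221918)) = 2.121058.
With S = 12 species, ln S = 2.484907, so J = 2.121058/2.484907 = 0.853576, i.e. 0.8536 to 4 decimal places.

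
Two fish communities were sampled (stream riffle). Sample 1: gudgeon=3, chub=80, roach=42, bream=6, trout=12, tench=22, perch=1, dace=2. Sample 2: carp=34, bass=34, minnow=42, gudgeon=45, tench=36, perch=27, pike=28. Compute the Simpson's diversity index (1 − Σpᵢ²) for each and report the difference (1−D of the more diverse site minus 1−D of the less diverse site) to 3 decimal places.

Sample 1: N=168, proportions 0.01786, 0.47619, 0.25, 0.03571, 0.07143, 0.13095, 0.00595, 0.0119, giving 1−D = 0.68672 (working shown to 5 dp, full precision carried).
Sample 2: N=246, proportions 0.13821, 0.13821, 0.17073, 0.18293, 0.14634, 0.10976, 0.11382, giving 1−D = 0.85277.
Difference = |0.68672 − 0.85277| = 0.16605, i.e. 0.166 to 3 decimal places.

0.166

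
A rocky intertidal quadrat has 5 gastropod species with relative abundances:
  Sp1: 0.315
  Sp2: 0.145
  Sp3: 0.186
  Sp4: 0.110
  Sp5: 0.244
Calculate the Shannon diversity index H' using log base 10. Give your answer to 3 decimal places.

0.670

Each pᵢ log₁₀ pᵢ term (working shown to 5 dp, full precision carried): 0.315×(-0.50169)=-0.15803, 0.145×(-0.83863)=-0.12160, 0.186×(-0.73049)=-0.13587, 0.11×(-0.95861)=-0.10545, 0.244×(-0.61261)=-0.14948.
Sum = -0.67043, so H' = 0.670.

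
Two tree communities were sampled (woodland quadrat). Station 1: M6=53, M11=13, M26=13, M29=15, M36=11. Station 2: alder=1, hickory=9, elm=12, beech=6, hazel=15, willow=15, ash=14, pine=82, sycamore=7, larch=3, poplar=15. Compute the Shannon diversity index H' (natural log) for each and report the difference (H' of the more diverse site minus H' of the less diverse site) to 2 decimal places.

Station 1: N=105, proportions 0.5048, 0.1238, 0.1238, 0.1429, 0.1048, giving H' = 1.3767 (working shown to 4 dp, full precision carried).
Station 2: N=179, proportions 0.0056, 0.0503, 0.067, 0.0335, 0.0838, 0.0838, 0.0782, 0.4581, 0.0391, 0.0168, 0.0838, giving H' = 1.8498.
Difference = |1.3767 − 1.8498| = 0.4731, i.e. 0.47 to 2 decimal places.

0.47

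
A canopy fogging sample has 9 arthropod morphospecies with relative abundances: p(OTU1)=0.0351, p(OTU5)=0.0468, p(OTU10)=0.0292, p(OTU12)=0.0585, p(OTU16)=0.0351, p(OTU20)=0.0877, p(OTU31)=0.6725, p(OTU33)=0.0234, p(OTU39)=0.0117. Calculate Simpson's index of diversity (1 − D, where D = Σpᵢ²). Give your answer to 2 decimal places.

D = 0.0351² + 0.0468² + 0.0292² + 0.0585² + 0.0351² + 0.0877² + 0.6725² + 0.0234² + 0.0117² = 0.0012 + 0.0022 + 0.0009 + 0.0034 + 0.0012 + 0.0077 + 0.4523 + 0.0005 + 0.0001 = 0.4696 (working shown to 4 dp, full precision carried).
So 1 − D = 0.5304, i.e. 0.53 to 2 decimal places.

0.53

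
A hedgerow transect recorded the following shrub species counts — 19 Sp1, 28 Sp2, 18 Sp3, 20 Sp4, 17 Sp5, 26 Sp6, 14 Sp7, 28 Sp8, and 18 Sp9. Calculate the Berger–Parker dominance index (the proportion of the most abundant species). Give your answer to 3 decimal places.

0.149

Total N = 19+28+18+20+17+26+14+28+18 = 188, so the proportions are 0.10106, 0.14894, 0.09574, 0.10638, 0.09043, 0.1383, 0.07447, 0.14894, 0.09574 (working shown to 5 dp, full precision carried).
The largest proportion is 0.14894, i.e. d = 0.149 to 3 decimal places.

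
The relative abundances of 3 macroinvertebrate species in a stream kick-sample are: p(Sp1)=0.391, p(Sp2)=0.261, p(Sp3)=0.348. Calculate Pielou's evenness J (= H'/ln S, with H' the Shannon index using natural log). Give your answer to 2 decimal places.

H' = −Σ pᵢ ln pᵢ = −((-0.3672) + (-0.3506) + (-0.3673)) = 1.0851 (working shown to 4 dp, full precision carried).
With S = 3 species, ln S = 1.0986, so J = 1.0851/1.0986 = 0.9877, i.e. 0.99 to 2 decimal places.

0.99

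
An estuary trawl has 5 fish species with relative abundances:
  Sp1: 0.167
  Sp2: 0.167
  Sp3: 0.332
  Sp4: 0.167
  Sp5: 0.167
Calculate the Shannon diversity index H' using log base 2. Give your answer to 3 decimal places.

Each pᵢ log₂ pᵢ term (working shown to 5 dp, full precision carried): 0.167×(-2.58208)=-0.43121, 0.167×(-2.58208)=-0.43121, 0.332×(-1.59074)=-0.52813, 0.167×(-2.58208)=-0.43121, 0.167×(-2.58208)=-0.43121.
Sum = -2.25296, so H' = 2.253.

2.253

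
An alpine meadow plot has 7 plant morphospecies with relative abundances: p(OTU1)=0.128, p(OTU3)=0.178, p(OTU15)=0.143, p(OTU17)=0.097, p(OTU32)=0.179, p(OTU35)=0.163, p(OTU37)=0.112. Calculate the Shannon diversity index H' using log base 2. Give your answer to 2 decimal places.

Each pᵢ log₂ pᵢ term (working shown to 4 dp, full precision carried): 0.128×(-2.9658)=-0.3796, 0.178×(-2.4901)=-0.4432, 0.143×(-2.8059)=-0.4012, 0.097×(-3.3659)=-0.3265, 0.179×(-2.4820)=-0.4443, 0.163×(-2.6171)=-0.4266, 0.112×(-3.1584)=-0.3537.
Sum = -2.7752, so H' = 2.78.

2.78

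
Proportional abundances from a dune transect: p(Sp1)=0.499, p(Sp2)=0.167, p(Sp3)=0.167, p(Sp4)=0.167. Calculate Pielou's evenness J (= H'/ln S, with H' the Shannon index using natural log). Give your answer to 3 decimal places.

0.897

H' = −Σ pᵢ ln pᵢ = −((-0.34688) + (-0.29889) + (-0.29889) + (-0.29889)) = 1.24355 (working shown to 5 dp, full precision carried).
With S = 4 species, ln S = 1.38629, so J = 1.24355/1.38629 = 0.89703, i.e. 0.897 to 3 decimal places.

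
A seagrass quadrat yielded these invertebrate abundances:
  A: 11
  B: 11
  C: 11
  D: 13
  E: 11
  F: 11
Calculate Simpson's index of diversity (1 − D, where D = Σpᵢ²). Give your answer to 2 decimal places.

Total N = 11+11+11+13+11+11 = 68, so the proportions are 0.1618, 0.1618, 0.1618, 0.1912, 0.1618, 0.1618 (working shown to 4 dp, full precision carried).
D = 0.1618² + 0.1618² + 0.1618² + 0.1912² + 0.1618² + 0.1618² = 0.0262 + 0.0262 + 0.0262 + 0.0365 + 0.0262 + 0.0262 = 0.1674.
So 1 − D = 0.8326, i.e. 0.83 to 2 decimal places.

0.83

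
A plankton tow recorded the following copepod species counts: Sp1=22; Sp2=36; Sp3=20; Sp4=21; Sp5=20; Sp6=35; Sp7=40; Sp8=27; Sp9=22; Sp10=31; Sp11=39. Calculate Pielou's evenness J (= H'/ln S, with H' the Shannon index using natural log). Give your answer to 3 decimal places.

Total N = 22+36+20+21+20+35+40+27+22+31+39 = 313, so the proportions are 0.07029, 0.11502, 0.0639, 0.06709, 0.0639, 0.11182, 0.1278, 0.08626, 0.07029, 0.09904, 0.1246 (working shown to 5 dp, full precision carried).
H' = −Σ pᵢ ln pᵢ = −((-0.18662) + (-0.24874) + (-0.17575) + (-0.18126) + (-0.17575) + (-0.24498) + (-0.26292) + (-0.21137) + (-0.18662) + (-0.22901) + (-0.25950)) = 2.36253.
With S = 11 species, ln S = 2.39790, so J = 2.36253/2.39790 = 0.98525, i.e. 0.985 to 3 decimal places.

0.985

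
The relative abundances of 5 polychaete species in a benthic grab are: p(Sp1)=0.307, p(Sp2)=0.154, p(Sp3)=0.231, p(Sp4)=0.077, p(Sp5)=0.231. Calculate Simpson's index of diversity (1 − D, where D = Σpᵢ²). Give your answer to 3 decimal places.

0.769

D = 0.307² + 0.154² + 0.231² + 0.077² + 0.231² = 0.09425 + 0.02372 + 0.05336 + 0.00593 + 0.05336 = 0.23062 (working shown to 5 dp, full precision carried).
So 1 − D = 0.76938, i.e. 0.769 to 3 decimal places.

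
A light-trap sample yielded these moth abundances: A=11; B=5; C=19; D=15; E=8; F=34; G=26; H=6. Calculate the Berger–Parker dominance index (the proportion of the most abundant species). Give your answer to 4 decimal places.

Total N = 11+5+19+15+8+34+26+6 = 124, so the proportions are 0.08871, 0.040323, 0.153226, 0.120968, 0.064516, 0.274194, 0.209677, 0.048387 (working shown to 6 dp, full precision carried).
The largest proportion is 0.274194, i.e. d = 0.2742 to 4 decimal places.

0.2742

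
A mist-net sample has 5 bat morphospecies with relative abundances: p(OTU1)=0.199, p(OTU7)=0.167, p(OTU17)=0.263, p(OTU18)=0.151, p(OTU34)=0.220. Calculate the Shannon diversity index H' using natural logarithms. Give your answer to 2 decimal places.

1.59

Each pᵢ ln pᵢ term (working shown to 4 dp, full precision carried): 0.199×(-1.6145)=-0.3213, 0.167×(-1.7898)=-0.2989, 0.263×(-1.3356)=-0.3513, 0.151×(-1.8905)=-0.2855, 0.22×(-1.5141)=-0.3331.
Sum = -1.5900, so H' = 1.59.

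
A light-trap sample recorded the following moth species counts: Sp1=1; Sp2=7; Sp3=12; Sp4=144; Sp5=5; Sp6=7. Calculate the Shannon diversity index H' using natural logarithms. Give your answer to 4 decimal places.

0.7343

Total N = 1+7+12+144+5+7 = 176, so the proportions are 0.005682, 0.039773, 0.068182, 0.818182, 0.028409, 0.039773 (working shown to 6 dp, full precision carried).
Each pᵢ ln pᵢ term: 0.005682×(-5.170484)=-0.029378, 0.039773×(-3.224574)=-0.128250, 0.068182×(-2.685577)=-0.183108, 0.818182×(-0.200671)=-0.164185, 0.028409×(-3.561046)=-0.101166, 0.039773×(-3.224574)=-0.128250.
Sum = -0.734337, so H' = 0.7343.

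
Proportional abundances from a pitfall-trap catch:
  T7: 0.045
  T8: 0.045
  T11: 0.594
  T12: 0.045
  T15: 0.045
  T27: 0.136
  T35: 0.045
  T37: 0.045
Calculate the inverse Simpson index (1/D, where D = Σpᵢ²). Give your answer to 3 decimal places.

2.608

D = 0.045² + 0.045² + 0.594² + 0.045² + 0.045² + 0.136² + 0.045² + 0.045² = 0.002025 + 0.002025 + 0.352836 + 0.002025 + 0.002025 + 0.018496 + 0.002025 + 0.002025 = 0.383482 (working shown to 6 dp, full precision carried).
So 1/D = 2.60768, i.e. 2.608 to 3 decimal places.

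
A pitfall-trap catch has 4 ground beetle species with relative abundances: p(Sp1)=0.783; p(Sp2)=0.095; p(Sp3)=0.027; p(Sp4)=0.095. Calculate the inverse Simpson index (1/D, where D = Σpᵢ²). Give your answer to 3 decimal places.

D = 0.783² + 0.095² + 0.027² + 0.095² = 0.613089 + 0.009025 + 0.000729 + 0.009025 = 0.631868 (working shown to 6 dp, full precision carried).
So 1/D = 1.58261, i.e. 1.583 to 3 decimal places.

1.583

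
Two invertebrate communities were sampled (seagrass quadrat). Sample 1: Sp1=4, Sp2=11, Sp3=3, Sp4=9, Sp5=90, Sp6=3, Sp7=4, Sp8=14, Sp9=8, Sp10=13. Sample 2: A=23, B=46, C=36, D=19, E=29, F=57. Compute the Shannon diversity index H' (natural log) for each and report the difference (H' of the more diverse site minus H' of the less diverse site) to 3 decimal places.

0.148

Sample 1: N=159, proportions 0.025157, 0.069182, 0.018868, 0.056604, 0.566038, 0.018868, 0.025157, 0.08805, 0.050314, 0.081761, giving H' = 1.573662 (working shown to 6 dp, full precision carried).
Sample 2: N=210, proportions 0.109524, 0.219048, 0.171429, 0.090476, 0.138095, 0.271429, giving H' = 1.721915.
Difference = |1.573662 − 1.721915| = 0.148253, i.e. 0.148 to 3 decimal places.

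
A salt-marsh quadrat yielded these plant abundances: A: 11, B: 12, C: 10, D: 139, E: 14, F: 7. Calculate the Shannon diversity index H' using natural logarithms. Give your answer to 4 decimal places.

Total N = 11+12+10+139+14+7 = 193, so the proportions are 0.056995, 0.062176, 0.051813, 0.720207, 0.072539, 0.036269 (working shown to 6 dp, full precision carried).
Each pᵢ ln pᵢ term: 0.056995×(-2.864795)=-0.163278, 0.062176×(-2.777784)=-0.172712, 0.051813×(-2.960105)=-0.153373, 0.720207×(-0.328216)=-0.236384, 0.072539×(-2.623633)=-0.190315, 0.036269×(-3.316780)=-0.120298.
Sum = -1.036361, so H' = 1.0364.

1.0364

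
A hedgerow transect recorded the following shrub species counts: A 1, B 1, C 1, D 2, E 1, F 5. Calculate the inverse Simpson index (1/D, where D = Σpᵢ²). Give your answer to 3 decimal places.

3.667

Total N = 1+1+1+2+1+5 = 11, so the proportions are 0.0909091, 0.0909091, 0.0909091, 0.1818182, 0.0909091, 0.4545455 (working shown to 7 dp, full precision carried).
D = 0.0909091² + 0.0909091² + 0.0909091² + 0.1818182² + 0.0909091² + 0.4545455² = 0.0082645 + 0.0082645 + 0.0082645 + 0.0330579 + 0.0082645 + 0.2066116 = 0.2727273.
So 1/D = 3.66667, i.e. 3.667 to 3 decimal places.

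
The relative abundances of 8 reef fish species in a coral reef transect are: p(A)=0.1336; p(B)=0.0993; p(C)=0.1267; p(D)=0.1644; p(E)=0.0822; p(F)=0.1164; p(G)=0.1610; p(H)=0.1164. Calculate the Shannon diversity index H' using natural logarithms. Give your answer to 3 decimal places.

Each pᵢ ln pᵢ term (working shown to 5 dp, full precision carried): 0.1336×(-2.01291)=-0.26892, 0.0993×(-2.30961)=-0.22934, 0.1267×(-2.06593)=-0.26175, 0.1644×(-1.80545)=-0.29682, 0.0822×(-2.49860)=-0.20538, 0.1164×(-2.15072)=-0.25034, 0.161×(-1.82635)=-0.29404, 0.1164×(-2.15072)=-0.25034.
Sum = -2.05695, so H' = 2.057.

2.057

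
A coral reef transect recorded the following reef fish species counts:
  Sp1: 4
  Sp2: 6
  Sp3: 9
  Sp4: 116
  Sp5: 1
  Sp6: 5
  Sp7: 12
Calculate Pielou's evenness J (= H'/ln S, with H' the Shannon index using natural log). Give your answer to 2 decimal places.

0.48

Total N = 4+6+9+116+1+5+12 = 153, so the proportions are 0.0261, 0.0392, 0.0588, 0.7582, 0.0065, 0.0327, 0.0784 (working shown to 4 dp, full precision carried).
H' = −Σ pᵢ ln pᵢ = −((-0.0953) + (-0.1270) + (-0.1667) + (-0.2099) + (-0.0329) + (-0.1118) + (-0.1996)) = 0.9432.
With S = 7 species, ln S = 1.9459, so J = 0.9432/1.9459 = 0.4847, i.e. 0.48 to 2 decimal places.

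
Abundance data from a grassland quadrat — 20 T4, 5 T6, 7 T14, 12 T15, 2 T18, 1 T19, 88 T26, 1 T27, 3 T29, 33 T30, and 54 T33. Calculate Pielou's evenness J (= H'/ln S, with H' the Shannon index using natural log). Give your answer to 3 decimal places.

Total N = 20+5+7+12+2+1+88+1+3+33+54 = 226, so the proportions are 0.0885, 0.02212, 0.03097, 0.0531, 0.00885, 0.00442, 0.38938, 0.00442, 0.01327, 0.14602, 0.23894 (working shown to 5 dp, full precision carried).
H' = −Σ pᵢ ln pᵢ = −((-0.21458) + (-0.08432) + (-0.10762) + (-0.15587) + (-0.04184) + (-0.02398) + (-0.36726) + (-0.02398) + (-0.05737) + (-0.28094) + (-0.34205)) = 1.69983.
With S = 11 species, ln S = 2.39790, so J = 1.69983/2.39790 = 0.70888, i.e. 0.709 to 3 decimal places.

0.709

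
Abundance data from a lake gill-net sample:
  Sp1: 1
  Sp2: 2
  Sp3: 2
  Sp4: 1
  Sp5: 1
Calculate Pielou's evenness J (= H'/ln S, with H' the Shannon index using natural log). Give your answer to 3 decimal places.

0.963

Total N = 1+2+2+1+1 = 7, so the proportions are 0.14286, 0.28571, 0.28571, 0.14286, 0.14286 (working shown to 5 dp, full precision carried).
H' = −Σ pᵢ ln pᵢ = −((-0.27799) + (-0.35793) + (-0.35793) + (-0.27799) + (-0.27799)) = 1.54983.
With S = 5 species, ln S = 1.60944, so J = 1.54983/1.60944 = 0.96296, i.e. 0.963 to 3 decimal places.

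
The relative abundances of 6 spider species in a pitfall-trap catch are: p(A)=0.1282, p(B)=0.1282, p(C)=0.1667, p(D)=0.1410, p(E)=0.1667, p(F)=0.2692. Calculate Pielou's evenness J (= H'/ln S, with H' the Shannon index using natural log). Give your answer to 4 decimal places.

0.9786

H' = −Σ pᵢ ln pᵢ = −((-0.263344) + (-0.263344) + (-0.298653) + (-0.276218) + (-0.298653) + (-0.353271)) = 1.753483 (working shown to 6 dp, full precision carried).
With S = 6 species, ln S = 1.791759, so J = 1.753483/1.791759 = 0.978638, i.e. 0.9786 to 4 decimal places.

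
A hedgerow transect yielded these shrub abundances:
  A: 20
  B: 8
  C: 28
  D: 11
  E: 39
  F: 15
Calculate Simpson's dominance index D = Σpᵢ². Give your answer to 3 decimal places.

0.213

Total N = 20+8+28+11+39+15 = 121, so the proportions are 0.16529, 0.06612, 0.2314, 0.09091, 0.32231, 0.12397 (working shown to 5 dp, full precision carried).
D = 0.16529² + 0.06612² + 0.2314² + 0.09091² + 0.32231² + 0.12397² = 0.02732 + 0.00437 + 0.05355 + 0.00826 + 0.10389 + 0.01537 = 0.21276.
To 3 decimal places, D = 0.213.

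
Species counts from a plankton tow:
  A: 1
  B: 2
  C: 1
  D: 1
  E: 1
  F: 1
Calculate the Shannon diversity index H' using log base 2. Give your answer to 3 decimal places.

Total N = 1+2+1+1+1+1 = 7, so the proportions are 0.14286, 0.28571, 0.14286, 0.14286, 0.14286, 0.14286 (working shown to 5 dp, full precision carried).
Each pᵢ log₂ pᵢ term: 0.14286×(-2.80735)=-0.40105, 0.28571×(-1.80735)=-0.51639, 0.14286×(-2.80735)=-0.40105, 0.14286×(-2.80735)=-0.40105, 0.14286×(-2.80735)=-0.40105, 0.14286×(-2.80735)=-0.40105.
Sum = -2.52164, so H' = 2.522.

2.522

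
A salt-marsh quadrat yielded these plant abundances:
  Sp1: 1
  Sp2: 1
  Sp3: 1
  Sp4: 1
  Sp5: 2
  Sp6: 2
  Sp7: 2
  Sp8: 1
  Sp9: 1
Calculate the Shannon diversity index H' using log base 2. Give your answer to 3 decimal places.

3.085

Total N = 1+1+1+1+2+2+2+1+1 = 12, so the proportions are 0.08333, 0.08333, 0.08333, 0.08333, 0.16667, 0.16667, 0.16667, 0.08333, 0.08333 (working shown to 5 dp, full precision carried).
Each pᵢ log₂ pᵢ term: 0.08333×(-3.58496)=-0.29875, 0.08333×(-3.58496)=-0.29875, 0.08333×(-3.58496)=-0.29875, 0.08333×(-3.58496)=-0.29875, 0.16667×(-2.58496)=-0.43083, 0.16667×(-2.58496)=-0.43083, 0.16667×(-2.58496)=-0.43083, 0.08333×(-3.58496)=-0.29875, 0.08333×(-3.58496)=-0.29875.
Sum = -3.08496, so H' = 3.085.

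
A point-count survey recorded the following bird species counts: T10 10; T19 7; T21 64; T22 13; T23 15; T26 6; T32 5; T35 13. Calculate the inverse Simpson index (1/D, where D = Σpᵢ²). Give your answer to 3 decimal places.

Total N = 10+7+64+13+15+6+5+13 = 133, so the proportions are 0.075188, 0.0526316, 0.481203, 0.0977444, 0.112782, 0.0451128, 0.037594, 0.0977444 (working shown to 7 dp, full precision carried).
D = 0.075188² + 0.0526316² + 0.481203² + 0.0977444² + 0.112782² + 0.0451128² + 0.037594² + 0.0977444² = 0.0056532 + 0.0027701 + 0.2315563 + 0.0095540 + 0.0127198 + 0.0020352 + 0.0014133 + 0.0095540 = 0.2752558.
So 1/D = 3.63298, i.e. 3.633 to 3 decimal places.

3.633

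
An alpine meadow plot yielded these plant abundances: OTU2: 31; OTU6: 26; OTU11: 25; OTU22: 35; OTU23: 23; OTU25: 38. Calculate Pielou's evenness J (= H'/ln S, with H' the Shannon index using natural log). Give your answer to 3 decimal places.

Total N = 31+26+25+35+23+38 = 178, so the proportions are 0.17416, 0.14607, 0.14045, 0.19663, 0.12921, 0.21348 (working shown to 5 dp, full precision carried).
H' = −Σ pᵢ ln pᵢ = −((-0.30439) + (-0.28099) + (-0.27569) + (-0.31980) + (-0.26441) + (-0.32966)) = 1.77494.
With S = 6 species, ln S = 1.79176, so J = 1.77494/1.79176 = 0.99061, i.e. 0.991 to 3 decimal places.

0.991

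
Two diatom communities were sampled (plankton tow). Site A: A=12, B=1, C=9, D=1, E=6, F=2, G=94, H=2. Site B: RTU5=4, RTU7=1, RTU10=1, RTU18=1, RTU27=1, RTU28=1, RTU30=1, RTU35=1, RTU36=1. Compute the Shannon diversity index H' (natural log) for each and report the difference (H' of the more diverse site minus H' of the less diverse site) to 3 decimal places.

1.038

Site A: N=127, proportions 0.09449, 0.00787, 0.07087, 0.00787, 0.04724, 0.01575, 0.74016, 0.01575, giving H' = 0.98445 (working shown to 5 dp, full precision carried).
Site B: N=12, proportions 0.33333, 0.08333, 0.08333, 0.08333, 0.08333, 0.08333, 0.08333, 0.08333, 0.08333, giving H' = 2.02281.
Difference = |0.98445 − 2.02281| = 1.03836, i.e. 1.038 to 3 decimal places.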